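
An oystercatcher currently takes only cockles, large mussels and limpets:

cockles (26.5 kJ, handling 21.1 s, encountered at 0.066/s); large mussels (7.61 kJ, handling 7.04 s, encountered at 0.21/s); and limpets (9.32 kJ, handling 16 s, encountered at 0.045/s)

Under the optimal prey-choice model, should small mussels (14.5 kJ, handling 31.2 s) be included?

No

On cockles, large mussels and limpets alone, R = ΣλE/(1+Σλh) = 3.767/4.591 = 0.8204 kJ/s.
small mussels: E/h = 14.5/31.2 = 0.4647 kJ/s.
0.4647 < 0.8204, so adding small mussels would lower the average — exclude it.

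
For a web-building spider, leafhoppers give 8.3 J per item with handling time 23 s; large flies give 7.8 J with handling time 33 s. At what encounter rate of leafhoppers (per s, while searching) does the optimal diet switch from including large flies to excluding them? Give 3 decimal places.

0.083 per s

The zero-one rule: include large flies iff E₂/h₂ > λE₁/(1+λh₁). Equality gives the switch point.
λE₁h₂ = E₂ + λE₂h₁ ⇒ λ = E₂/(E₁h₂ − E₂h₁) = 7.8/(273.9 − 179.4) = 0.08254 per s.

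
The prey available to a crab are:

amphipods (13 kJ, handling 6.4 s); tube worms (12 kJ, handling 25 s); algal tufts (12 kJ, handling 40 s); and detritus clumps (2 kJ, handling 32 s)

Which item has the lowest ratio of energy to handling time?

detritus clumps

In descending order of E/h:
amphipods: 13/6.4 = 2.03 kJ/s
tube worms: 12/25 = 0.48 kJ/s
algal tufts: 12/40 = 0.3 kJ/s
detritus clumps: 2/32 = 0.0625 kJ/s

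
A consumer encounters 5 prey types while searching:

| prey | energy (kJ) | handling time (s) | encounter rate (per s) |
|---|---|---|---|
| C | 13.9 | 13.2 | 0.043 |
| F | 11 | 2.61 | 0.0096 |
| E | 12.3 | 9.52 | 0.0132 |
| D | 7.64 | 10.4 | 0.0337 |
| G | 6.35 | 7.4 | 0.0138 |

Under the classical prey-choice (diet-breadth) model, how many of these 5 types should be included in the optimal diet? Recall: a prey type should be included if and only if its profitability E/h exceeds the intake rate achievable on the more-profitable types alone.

5

E/h in descending order: F 4.21, E 1.29, C 1.05, G 0.858, D 0.735 kJ/s. The optimal diet is the largest prefix of this list for which every included type satisfies E_i/h_i > R on the types above it.
Rate on top 1: 0.103. E: 1.29 > 0.103 → include.
Rate on top 2: 0.2329. C: 1.05 > 0.2329 → include.
Rate on top 3: 0.5038. G: 0.858 > 0.5038 → include.
Rate on top 4: 0.5237. D: 0.735 > 0.5237 → include.
Optimal diet: F, E, C, G, D — 5 of 5 types.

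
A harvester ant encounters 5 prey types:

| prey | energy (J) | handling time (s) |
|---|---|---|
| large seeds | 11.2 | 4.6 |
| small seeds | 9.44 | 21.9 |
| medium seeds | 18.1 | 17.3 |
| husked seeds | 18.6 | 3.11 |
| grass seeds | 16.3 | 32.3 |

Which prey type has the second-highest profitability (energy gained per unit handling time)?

large seeds

Profitability E/h (J/s): large seeds = 11.2/4.6 = 2.43, small seeds = 9.44/21.9 = 0.431, medium seeds = 18.1/17.3 = 1.05, husked seeds = 18.6/3.11 = 5.98, grass seeds = 16.3/32.3 = 0.505.
Ranked: husked seeds > large seeds > medium seeds > grass seeds > small seeds.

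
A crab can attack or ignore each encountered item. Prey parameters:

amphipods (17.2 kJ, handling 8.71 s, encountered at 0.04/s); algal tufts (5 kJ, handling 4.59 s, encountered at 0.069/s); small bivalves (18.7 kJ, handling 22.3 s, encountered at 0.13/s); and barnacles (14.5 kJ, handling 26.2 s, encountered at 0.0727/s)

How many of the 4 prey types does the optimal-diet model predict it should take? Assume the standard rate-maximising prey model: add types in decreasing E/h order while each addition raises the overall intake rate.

3

Rank by E/h (kJ/s): amphipods 1.97, algal tufts 1.09, small bivalves 0.839, barnacles 0.553. Include each in turn until the next type's E/h falls below the running intake rate.
Rate on top 1: 0.5102. algal tufts: 1.09 > 0.5102 → include.
Rate on top 2: 0.6204. small bivalves: 0.839 > 0.6204 → include.
Rate on top 3: 0.759. barnacles: 0.553 < 0.759 → exclude; stop.
Optimal diet: amphipods, algal tufts, small bivalves — 3 of 4 types.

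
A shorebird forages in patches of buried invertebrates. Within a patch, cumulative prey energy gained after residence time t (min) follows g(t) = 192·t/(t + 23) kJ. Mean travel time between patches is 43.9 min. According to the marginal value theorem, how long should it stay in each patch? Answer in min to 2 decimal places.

31.78 min

By the marginal value theorem, leave when the instantaneous gain rate g'(t) equals the habitat-wide average g(t)/(T + t).
g'(t) = 192·23/(t + 23)². Setting 192·23/(t+23)² = 192t/[(t+23)(43.9+t)] gives 23(43.9+t) = t(t+23), so t² = 23×43.9 = 1010.
t* = √1010 = 31.78 min.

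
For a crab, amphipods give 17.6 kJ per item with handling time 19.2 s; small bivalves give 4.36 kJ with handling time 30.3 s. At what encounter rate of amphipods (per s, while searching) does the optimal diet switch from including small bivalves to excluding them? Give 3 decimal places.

The zero-one rule: include small bivalves iff E₂/h₂ > λE₁/(1+λh₁). Equality gives the switch point.
λE₁h₂ = E₂ + λE₂h₁ ⇒ λ = E₂/(E₁h₂ − E₂h₁) = 4.36/(533.3 − 83.71) = 0.009698 per s.

0.010 per s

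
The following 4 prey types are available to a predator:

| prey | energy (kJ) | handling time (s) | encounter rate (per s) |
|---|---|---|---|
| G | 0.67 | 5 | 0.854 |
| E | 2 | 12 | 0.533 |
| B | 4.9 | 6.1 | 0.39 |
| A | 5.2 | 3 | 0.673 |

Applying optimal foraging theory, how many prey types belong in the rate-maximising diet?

1

Profitabilities (E/h, kJ/s): A 1.73, B 0.803, E 0.167, G 0.134. Add prey in this order while the next type's profitability exceeds the intake rate on those already taken.
Rate on top 1: 1.159. B: 0.803 < 1.159 → exclude; stop.
Optimal diet: A — 1 of 4 types.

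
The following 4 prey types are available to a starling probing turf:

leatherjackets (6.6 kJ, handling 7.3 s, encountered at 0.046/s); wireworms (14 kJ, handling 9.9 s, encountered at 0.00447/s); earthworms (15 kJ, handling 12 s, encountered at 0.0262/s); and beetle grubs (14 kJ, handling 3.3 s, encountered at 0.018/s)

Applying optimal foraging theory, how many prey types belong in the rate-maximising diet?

E/h in descending order: beetle grubs 4.24, wireworms 1.41, earthworms 1.25, leatherjackets 0.904 kJ/s. The optimal diet is the largest prefix of this list for which every included type satisfies E_i/h_i > R on the types above it.
Rate on top 1: 0.2379. wireworms: 1.41 > 0.2379 → include.
Rate on top 2: 0.285. earthworms: 1.25 > 0.285 → include.
Rate on top 3: 0.499. leatherjackets: 0.904 > 0.499 → include.
Optimal diet: beetle grubs, wireworms, earthworms, leatherjackets — 4 of 4 types.

4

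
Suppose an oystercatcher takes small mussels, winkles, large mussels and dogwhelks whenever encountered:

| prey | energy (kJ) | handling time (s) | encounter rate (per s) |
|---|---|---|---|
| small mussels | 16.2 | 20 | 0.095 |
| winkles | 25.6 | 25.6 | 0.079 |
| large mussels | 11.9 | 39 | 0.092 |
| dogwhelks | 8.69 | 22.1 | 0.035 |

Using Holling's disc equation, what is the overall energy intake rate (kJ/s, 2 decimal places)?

0.53 kJ/s

R = Σλ_iE_i / (1 + Σλ_ih_i)
Numerator: 0.095×16.2 + 0.079×25.6 + 0.092×11.9 + 0.035×8.69 = 4.96
Denominator: 1 + 0.095×20 + 0.079×25.6 + 0.092×39 + 0.035×22.1 = 9.284
R = 4.96/9.284 = 0.5343 kJ/s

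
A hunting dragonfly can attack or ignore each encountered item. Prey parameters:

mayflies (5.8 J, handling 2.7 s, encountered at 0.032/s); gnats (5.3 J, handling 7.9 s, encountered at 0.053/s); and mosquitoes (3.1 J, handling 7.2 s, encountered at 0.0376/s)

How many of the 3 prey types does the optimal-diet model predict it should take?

3

Profitabilities (E/h, J/s): mayflies 2.15, gnats 0.671, mosquitoes 0.431. Add prey in this order while the next type's profitability exceeds the intake rate on those already taken.
Rate on top 1: 0.1708. gnats: 0.671 > 0.1708 → include.
Rate on top 2: 0.3099. mosquitoes: 0.431 > 0.3099 → include.
Optimal diet: mayflies, gnats, mosquitoes — 3 of 3 types.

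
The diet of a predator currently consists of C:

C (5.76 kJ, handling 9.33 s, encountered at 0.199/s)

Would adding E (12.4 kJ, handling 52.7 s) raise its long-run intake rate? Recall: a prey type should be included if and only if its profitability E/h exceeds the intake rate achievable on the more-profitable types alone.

Current rate: (0.199×5.76)/(1 + 0.199×9.33) = 0.4013 kJ/s.
E: E/h = 12.4/52.7 = 0.2353 kJ/s.
Since 0.2353 < R, time spent handling E is better spent searching.

No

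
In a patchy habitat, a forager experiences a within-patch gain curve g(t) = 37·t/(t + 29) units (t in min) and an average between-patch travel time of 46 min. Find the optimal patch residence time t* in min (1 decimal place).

36.5 min

Optimal t* satisfies g'(t*) = g(t*)/(T + t*).
g'(t) = 37·29/(t + 29)². Setting 37·29/(t+29)² = 37t/[(t+29)(46+t)] gives 29(46+t) = t(t+29), so t² = 29×46 = 1334.
t* = √1334 = 36.52 min.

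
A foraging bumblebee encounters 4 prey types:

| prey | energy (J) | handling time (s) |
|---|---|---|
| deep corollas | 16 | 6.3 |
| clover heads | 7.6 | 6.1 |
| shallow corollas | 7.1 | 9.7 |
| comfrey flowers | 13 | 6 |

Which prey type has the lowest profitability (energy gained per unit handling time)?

shallow corollas

In descending order of E/h:
deep corollas: 16/6.3 = 2.54 J/s
comfrey flowers: 13/6 = 2.17 J/s
clover heads: 7.6/6.1 = 1.25 J/s
shallow corollas: 7.1/9.7 = 0.732 J/s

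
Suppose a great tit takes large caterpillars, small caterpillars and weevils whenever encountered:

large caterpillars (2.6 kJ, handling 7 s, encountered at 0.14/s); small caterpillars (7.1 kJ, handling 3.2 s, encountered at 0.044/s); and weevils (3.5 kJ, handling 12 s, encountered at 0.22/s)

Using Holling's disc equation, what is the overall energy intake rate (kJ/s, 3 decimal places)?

0.304 kJ/s

R = (0.14×2.6 + 0.044×7.1 + 0.22×3.5) / (1 + 0.14×7 + 0.044×3.2 + 0.22×12) = 1.446/4.761 = 0.3038 kJ/s.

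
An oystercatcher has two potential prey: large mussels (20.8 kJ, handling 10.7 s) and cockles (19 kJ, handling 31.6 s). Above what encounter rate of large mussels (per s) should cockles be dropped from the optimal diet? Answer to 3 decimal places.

0.042 per s

Drop cockles once their profitability E₂/h₂ falls below the rate achievable on large mussels alone: E₂/h₂ = λE₁/(1 + λh₁).
Solve for λ: λE₁h₂ = E₂(1 + λh₁) → λ(E₁h₂ − E₂h₁) = E₂ → λ = E₂/(E₁h₂ − E₂h₁).
λ = 19/(20.8×31.6 − 19×10.7) = 19/454 = 0.04185 per s.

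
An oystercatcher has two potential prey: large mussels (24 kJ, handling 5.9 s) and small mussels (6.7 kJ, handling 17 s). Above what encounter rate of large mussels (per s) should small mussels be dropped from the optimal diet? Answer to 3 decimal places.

0.018 per s

At the threshold, the rate on large mussels alone equals the profitability of small mussels: λ·24/(1 + λ·5.9) = 6.7/17 = 0.3941.
Rearranging, λ(24 − 0.3941×5.9) = 0.3941, so λ = 0.3941/21.67 = 0.01818 per s.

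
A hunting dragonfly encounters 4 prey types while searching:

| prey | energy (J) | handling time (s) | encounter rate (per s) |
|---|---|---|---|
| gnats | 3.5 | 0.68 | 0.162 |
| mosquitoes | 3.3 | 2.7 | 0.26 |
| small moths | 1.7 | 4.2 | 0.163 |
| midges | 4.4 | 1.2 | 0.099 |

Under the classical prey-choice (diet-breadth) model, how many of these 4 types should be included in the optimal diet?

Rank by E/h (J/s): gnats 5.15, midges 3.67, mosquitoes 1.22, small moths 0.405. Include each in turn until the next type's E/h falls below the running intake rate.
Rate on top 1: 0.5107. midges: 3.67 > 0.5107 → include.
Rate on top 2: 0.8158. mosquitoes: 1.22 > 0.8158 → include.
Rate on top 3: 0.9636. small moths: 0.405 < 0.9636 → exclude; stop.
Optimal diet: gnats, midges, mosquitoes — 3 of 4 types.

3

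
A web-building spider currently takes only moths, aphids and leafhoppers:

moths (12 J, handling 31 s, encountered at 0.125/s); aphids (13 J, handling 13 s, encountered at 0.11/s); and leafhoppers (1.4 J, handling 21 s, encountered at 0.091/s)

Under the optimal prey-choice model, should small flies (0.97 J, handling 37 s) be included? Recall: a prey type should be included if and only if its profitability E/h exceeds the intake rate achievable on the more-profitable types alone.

No

Intake rate on the current diet: R = (0.125×12 + 0.11×13 + 0.091×1.4) / (1 + 0.125×31 + 0.11×13 + 0.091×21) = 3.057/8.216 = 0.3721 J/s.
small flies: E/h = 0.97/37 = 0.02622 J/s.
Since 0.02622 < R, time spent handling small flies is better spent searching.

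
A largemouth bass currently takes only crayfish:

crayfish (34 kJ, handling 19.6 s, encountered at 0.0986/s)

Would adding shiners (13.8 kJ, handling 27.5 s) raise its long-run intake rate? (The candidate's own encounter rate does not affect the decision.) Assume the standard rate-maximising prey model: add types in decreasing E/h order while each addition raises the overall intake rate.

Current rate: (0.0986×34)/(1 + 0.0986×19.6) = 1.143 kJ/s.
shiners: E/h = 13.8/27.5 = 0.5018 kJ/s.
Since 0.5018 < R, time spent handling shiners is better spent searching.

No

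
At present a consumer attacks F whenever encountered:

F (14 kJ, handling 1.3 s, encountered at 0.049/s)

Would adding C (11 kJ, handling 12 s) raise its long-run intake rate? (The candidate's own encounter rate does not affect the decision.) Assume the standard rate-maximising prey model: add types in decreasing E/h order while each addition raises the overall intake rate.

Yes

Current rate: (0.049×14)/(1 + 0.049×1.3) = 0.6449 kJ/s.
Profitability of C: 11/12 = 0.9167 kJ/s.
0.9167 > 0.6449, so adding C raises the average — include it.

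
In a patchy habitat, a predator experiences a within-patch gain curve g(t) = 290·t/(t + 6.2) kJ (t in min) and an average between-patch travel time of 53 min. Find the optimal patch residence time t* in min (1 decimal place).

Optimal t* satisfies g'(t*) = g(t*)/(T + t*).
g'(t) = 290·6.2/(t + 6.2)². Setting 290·6.2/(t+6.2)² = 290t/[(t+6.2)(53+t)] gives 6.2(53+t) = t(t+6.2), so t² = 6.2×53 = 328.6.
t* = √328.6 = 18.13 min.

18.1 min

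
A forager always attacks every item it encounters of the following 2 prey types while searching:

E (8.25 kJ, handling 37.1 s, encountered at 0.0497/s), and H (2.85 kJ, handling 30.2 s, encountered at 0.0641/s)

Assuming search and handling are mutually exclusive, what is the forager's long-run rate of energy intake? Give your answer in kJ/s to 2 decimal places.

0.12 kJ/s

R = Σλ_iE_i / (1 + Σλ_ih_i)
Numerator: 0.0497×8.25 + 0.0641×2.85 = 0.5927
Denominator: 1 + 0.0497×37.1 + 0.0641×30.2 = 4.78
R = 0.5927/4.78 = 0.124 kJ/s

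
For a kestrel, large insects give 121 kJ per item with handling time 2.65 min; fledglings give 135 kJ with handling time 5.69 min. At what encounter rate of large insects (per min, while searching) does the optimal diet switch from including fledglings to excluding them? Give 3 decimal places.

The zero-one rule: include fledglings iff E₂/h₂ > λE₁/(1+λh₁). Equality gives the switch point.
λE₁h₂ = E₂ + λE₂h₁ ⇒ λ = E₂/(E₁h₂ − E₂h₁) = 135/(688.5 − 357.8) = 0.4082 per min.

0.408 per min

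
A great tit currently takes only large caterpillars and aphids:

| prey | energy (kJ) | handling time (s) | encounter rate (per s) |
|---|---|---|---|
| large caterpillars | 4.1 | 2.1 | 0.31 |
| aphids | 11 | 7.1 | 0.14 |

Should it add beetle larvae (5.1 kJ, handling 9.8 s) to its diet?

Current rate: (0.31×4.1 + 0.14×11)/(1 + 0.31×2.1 + 0.14×7.1) = 1.063 kJ/s.
Profitability of beetle larvae: 5.1/9.8 = 0.5204 kJ/s.
Since 0.5204 < R, time spent handling beetle larvae is better spent searching.

No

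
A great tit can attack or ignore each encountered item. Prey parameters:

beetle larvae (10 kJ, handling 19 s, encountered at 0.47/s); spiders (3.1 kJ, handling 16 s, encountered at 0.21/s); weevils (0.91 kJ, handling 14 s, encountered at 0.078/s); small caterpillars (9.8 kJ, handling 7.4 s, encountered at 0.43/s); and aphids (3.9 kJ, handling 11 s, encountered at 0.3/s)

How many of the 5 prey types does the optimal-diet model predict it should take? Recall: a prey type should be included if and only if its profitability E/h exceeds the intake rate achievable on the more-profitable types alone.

E/h in descending order: small caterpillars 1.32, beetle larvae 0.526, aphids 0.355, spiders 0.194, weevils 0.065 kJ/s. The optimal diet is the largest prefix of this list for which every included type satisfies E_i/h_i > R on the types above it.
Rate on top 1: 1.008. beetle larvae: 0.526 < 1.008 → exclude; stop.
Optimal diet: small caterpillars — 1 of 5 types.

1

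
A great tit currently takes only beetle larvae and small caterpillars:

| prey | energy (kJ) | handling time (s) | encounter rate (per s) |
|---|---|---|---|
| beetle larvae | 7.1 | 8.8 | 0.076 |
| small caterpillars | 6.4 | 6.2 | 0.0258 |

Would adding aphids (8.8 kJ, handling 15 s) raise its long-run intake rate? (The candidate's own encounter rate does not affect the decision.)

Current rate: (0.076×7.1 + 0.0258×6.4)/(1 + 0.076×8.8 + 0.0258×6.2) = 0.3854 kJ/s.
aphids: E/h = 8.8/15 = 0.5867 kJ/s.
Since 0.5867 > R, including aphids increases the long-run rate.

Yes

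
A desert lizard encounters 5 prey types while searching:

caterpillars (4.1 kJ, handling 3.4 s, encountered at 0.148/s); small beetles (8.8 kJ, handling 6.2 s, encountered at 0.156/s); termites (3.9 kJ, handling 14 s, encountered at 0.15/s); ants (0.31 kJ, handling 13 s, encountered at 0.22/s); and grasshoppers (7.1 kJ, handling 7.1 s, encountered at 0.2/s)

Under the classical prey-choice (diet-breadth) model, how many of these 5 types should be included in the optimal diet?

3

Rank by E/h (kJ/s): small beetles 1.42, caterpillars 1.21, grasshoppers 1, termites 0.279, ants 0.0238. Include each in turn until the next type's E/h falls below the running intake rate.
Rate on top 1: 0.6978. caterpillars: 1.21 > 0.6978 → include.
Rate on top 2: 0.8013. grasshoppers: 1 > 0.8013 → include.
Rate on top 3: 0.8738. termites: 0.279 < 0.8738 → exclude; stop.
Optimal diet: small beetles, caterpillars, grasshoppers — 3 of 5 types.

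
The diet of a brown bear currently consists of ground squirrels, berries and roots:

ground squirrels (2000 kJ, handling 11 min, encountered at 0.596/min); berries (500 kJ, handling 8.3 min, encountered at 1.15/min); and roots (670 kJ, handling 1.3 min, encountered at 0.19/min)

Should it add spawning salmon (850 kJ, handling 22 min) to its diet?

No

On ground squirrels, berries and roots alone, R = ΣλE/(1+Σλh) = 1894/17.35 = 109.2 kJ/min.
spawning salmon: E/h = 850/22 = 38.64 kJ/min.
38.64 < 109.2, so adding spawning salmon would lower the average — exclude it.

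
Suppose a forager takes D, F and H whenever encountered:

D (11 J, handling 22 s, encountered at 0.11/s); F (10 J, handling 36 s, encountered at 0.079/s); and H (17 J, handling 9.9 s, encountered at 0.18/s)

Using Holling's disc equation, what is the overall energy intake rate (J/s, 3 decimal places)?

0.629 J/s

R = (0.11×11 + 0.079×10 + 0.18×17) / (1 + 0.11×22 + 0.079×36 + 0.18×9.9) = 5.06/8.046 = 0.6289 J/s.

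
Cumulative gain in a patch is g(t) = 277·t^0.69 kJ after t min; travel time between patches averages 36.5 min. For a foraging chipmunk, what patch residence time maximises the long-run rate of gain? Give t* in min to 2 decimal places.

81.24 min

By the marginal value theorem, leave when the instantaneous gain rate g'(t) equals the habitat-wide average g(t)/(T + t).
g'(t) = 0.69·277·t^-0.31. Setting 0.69·277·t^-0.31 = 277·t^0.69/(36.5+t) gives 0.69(36.5+t) = t, so 0.31·t = 0.69×36.5.
t* = 0.69×36.5/0.31 = 81.24 min.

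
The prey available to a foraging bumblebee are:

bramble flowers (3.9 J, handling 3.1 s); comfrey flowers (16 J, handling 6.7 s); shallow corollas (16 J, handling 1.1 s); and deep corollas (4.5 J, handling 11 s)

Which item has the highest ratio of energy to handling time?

shallow corollas

Profitability E/h (J/s): bramble flowers = 3.9/3.1 = 1.26, comfrey flowers = 16/6.7 = 2.39, shallow corollas = 16/1.1 = 14.5, deep corollas = 4.5/11 = 0.409.
Ranked: shallow corollas > comfrey flowers > bramble flowers > deep corollas.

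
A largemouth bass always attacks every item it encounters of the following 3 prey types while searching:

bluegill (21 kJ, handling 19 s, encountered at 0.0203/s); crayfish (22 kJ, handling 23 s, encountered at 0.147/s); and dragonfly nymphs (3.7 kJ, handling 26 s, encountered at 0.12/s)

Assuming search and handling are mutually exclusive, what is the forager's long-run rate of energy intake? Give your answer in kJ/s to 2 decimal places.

0.52 kJ/s

R = (0.0203×21 + 0.147×22 + 0.12×3.7) / (1 + 0.0203×19 + 0.147×23 + 0.12×26) = 4.104/7.887 = 0.5204 kJ/s.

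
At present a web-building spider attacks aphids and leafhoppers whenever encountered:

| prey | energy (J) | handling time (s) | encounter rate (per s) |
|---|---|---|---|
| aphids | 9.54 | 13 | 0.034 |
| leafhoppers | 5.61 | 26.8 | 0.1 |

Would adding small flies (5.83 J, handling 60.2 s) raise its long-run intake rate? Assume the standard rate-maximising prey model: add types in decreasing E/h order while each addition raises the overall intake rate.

Current rate: (0.034×9.54 + 0.1×5.61)/(1 + 0.034×13 + 0.1×26.8) = 0.2148 J/s.
small flies: E/h = 5.83/60.2 = 0.09684 J/s.
0.09684 < 0.2148, so adding small flies would lower the average — exclude it.

No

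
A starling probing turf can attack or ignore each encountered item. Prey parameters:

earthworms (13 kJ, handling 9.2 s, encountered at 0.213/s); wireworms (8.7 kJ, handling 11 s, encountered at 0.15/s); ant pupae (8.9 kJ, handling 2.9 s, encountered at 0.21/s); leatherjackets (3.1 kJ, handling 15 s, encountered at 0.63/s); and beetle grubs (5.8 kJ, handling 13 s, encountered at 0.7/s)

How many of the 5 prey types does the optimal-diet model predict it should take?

2

E/h in descending order: ant pupae 3.07, earthworms 1.41, wireworms 0.791, beetle grubs 0.446, leatherjackets 0.207 kJ/s. The optimal diet is the largest prefix of this list for which every included type satisfies E_i/h_i > R on the types above it.
Rate on top 1: 1.162. earthworms: 1.41 > 1.162 → include.
Rate on top 2: 1.3. wireworms: 0.791 < 1.3 → exclude; stop.
Optimal diet: ant pupae, earthworms — 2 of 5 types.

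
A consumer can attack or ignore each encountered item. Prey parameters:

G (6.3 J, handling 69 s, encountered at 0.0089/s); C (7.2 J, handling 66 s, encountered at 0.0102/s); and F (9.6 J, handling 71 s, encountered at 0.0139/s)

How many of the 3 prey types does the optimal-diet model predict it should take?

3

Rank by E/h (J/s): F 0.135, C 0.109, G 0.0913. Include each in turn until the next type's E/h falls below the running intake rate.
Rate on top 1: 0.06716. C: 0.109 > 0.06716 → include.
Rate on top 2: 0.07777. G: 0.0913 > 0.07777 → include.
Optimal diet: F, C, G — 3 of 3 types.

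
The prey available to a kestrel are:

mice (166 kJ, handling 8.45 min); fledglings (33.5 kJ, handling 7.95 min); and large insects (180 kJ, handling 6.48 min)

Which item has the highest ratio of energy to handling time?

large insects

In descending order of E/h:
large insects: 180/6.48 = 27.8 kJ/min
mice: 166/8.45 = 19.6 kJ/min
fledglings: 33.5/7.95 = 4.21 kJ/min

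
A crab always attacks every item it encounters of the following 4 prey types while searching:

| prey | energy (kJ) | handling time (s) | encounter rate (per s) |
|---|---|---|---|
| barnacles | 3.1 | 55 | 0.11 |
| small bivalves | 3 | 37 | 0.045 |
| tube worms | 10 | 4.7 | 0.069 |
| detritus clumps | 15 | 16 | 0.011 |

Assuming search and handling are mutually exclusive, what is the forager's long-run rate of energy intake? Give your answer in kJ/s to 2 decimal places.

R = (0.11×3.1 + 0.045×3 + 0.069×10 + 0.011×15) / (1 + 0.11×55 + 0.045×37 + 0.069×4.7 + 0.011×16) = 1.331/9.215 = 0.1444 kJ/s.

0.14 kJ/s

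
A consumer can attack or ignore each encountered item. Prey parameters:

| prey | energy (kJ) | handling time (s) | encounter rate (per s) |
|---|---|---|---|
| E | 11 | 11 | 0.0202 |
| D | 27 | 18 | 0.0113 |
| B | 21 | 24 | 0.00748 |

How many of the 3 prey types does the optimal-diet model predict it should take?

3

Profitabilities (E/h, kJ/s): D 1.5, E 1, B 0.875. Add prey in this order while the next type's profitability exceeds the intake rate on those already taken.
Rate on top 1: 0.2535. E: 1 > 0.2535 → include.
Rate on top 2: 0.3699. B: 0.875 > 0.3699 → include.
Optimal diet: D, E, B — 3 of 3 types.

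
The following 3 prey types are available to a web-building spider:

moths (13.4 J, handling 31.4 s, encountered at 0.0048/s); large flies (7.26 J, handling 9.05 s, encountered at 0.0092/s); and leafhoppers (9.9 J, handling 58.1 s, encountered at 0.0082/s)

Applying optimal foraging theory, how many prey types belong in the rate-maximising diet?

3

E/h in descending order: large flies 0.802, moths 0.427, leafhoppers 0.17 J/s. The optimal diet is the largest prefix of this list for which every included type satisfies E_i/h_i > R on the types above it.
Rate on top 1: 0.06166. moths: 0.427 > 0.06166 → include.
Rate on top 2: 0.1063. leafhoppers: 0.17 > 0.1063 → include.
Optimal diet: large flies, moths, leafhoppers — 3 of 3 types.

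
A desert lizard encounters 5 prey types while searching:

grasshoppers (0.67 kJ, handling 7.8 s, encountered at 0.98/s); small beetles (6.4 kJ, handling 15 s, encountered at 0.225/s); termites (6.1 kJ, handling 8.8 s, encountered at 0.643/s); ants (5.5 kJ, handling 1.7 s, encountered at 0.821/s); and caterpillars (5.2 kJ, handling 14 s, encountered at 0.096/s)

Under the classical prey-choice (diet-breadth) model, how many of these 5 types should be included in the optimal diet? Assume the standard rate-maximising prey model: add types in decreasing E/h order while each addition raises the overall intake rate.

Rank by E/h (kJ/s): ants 3.24, termites 0.693, small beetles 0.427, caterpillars 0.371, grasshoppers 0.0859. Include each in turn until the next type's E/h falls below the running intake rate.
Rate on top 1: 1.885. termites: 0.693 < 1.885 → exclude; stop.
Optimal diet: ants — 1 of 5 types.

1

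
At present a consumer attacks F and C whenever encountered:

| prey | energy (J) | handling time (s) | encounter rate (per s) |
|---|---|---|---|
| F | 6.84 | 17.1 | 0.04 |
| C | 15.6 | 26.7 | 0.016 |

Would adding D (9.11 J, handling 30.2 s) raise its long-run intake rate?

Yes

On F and C alone, R = ΣλE/(1+Σλh) = 0.5232/2.111 = 0.2478 J/s.
Profitability of D: 9.11/30.2 = 0.3017 J/s.
0.3017 > 0.2478, so adding D raises the average — include it.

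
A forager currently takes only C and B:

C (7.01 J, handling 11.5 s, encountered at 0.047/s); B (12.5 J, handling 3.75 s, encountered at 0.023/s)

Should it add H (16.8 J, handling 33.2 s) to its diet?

On C and B alone, R = ΣλE/(1+Σλh) = 0.617/1.627 = 0.3793 J/s.
Profitability of H: 16.8/33.2 = 0.506 J/s.
Since 0.506 > R, including H increases the long-run rate.

Yes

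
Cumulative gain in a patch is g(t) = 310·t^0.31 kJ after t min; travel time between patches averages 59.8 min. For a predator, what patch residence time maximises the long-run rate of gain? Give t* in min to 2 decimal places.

26.87 min

Maximise g(t)/(T+t): set derivative to zero → g'(t)(T+t) = g(t).
g'(t) = 0.31·310·t^-0.69. Setting 0.31·310·t^-0.69 = 310·t^0.31/(59.8+t) gives 0.31(59.8+t) = t, so 0.69·t = 0.31×59.8.
t* = 0.31×59.8/0.69 = 26.87 min.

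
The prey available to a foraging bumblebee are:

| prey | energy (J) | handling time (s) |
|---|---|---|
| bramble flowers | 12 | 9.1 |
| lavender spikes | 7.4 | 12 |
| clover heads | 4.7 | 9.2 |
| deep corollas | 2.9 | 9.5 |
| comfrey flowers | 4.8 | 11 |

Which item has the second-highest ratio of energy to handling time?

lavender spikes

In descending order of E/h:
bramble flowers: 12/9.1 = 1.32 J/s
lavender spikes: 7.4/12 = 0.617 J/s
clover heads: 4.7/9.2 = 0.511 J/s
comfrey flowers: 4.8/11 = 0.436 J/s
deep corollas: 2.9/9.5 = 0.305 J/s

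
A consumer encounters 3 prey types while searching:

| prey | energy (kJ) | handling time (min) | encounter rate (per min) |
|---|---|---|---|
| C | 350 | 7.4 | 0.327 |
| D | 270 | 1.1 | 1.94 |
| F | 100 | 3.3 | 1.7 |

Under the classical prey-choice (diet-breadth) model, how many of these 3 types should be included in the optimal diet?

1

Profitabilities (E/h, kJ/min): D 245, C 47.3, F 30.3. Add prey in this order while the next type's profitability exceeds the intake rate on those already taken.
Rate on top 1: 167.1. C: 47.3 < 167.1 → exclude; stop.
Optimal diet: D — 1 of 3 types.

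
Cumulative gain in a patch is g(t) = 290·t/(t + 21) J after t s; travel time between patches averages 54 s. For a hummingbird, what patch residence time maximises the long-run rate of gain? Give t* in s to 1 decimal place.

33.7 s

Maximise g(t)/(T+t): set derivative to zero → g'(t)(T+t) = g(t).
g'(t) = 290·21/(t + 21)². Setting 290·21/(t+21)² = 290t/[(t+21)(54+t)] gives 21(54+t) = t(t+21), so t² = 21×54 = 1134.
t* = √1134 = 33.67 s.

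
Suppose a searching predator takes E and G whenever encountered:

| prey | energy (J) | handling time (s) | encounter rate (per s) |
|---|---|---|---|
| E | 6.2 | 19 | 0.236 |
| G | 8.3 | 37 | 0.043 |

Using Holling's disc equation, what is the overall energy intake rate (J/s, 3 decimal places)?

0.257 J/s

R = (0.236×6.2 + 0.043×8.3) / (1 + 0.236×19 + 0.043×37) = 1.82/7.075 = 0.2573 J/s.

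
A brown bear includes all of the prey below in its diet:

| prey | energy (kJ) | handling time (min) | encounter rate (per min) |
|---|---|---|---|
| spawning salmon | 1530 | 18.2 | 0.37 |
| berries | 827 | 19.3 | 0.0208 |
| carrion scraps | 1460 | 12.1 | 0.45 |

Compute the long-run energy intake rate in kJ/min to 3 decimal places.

R = (0.37×1530 + 0.0208×827 + 0.45×1460) / (1 + 0.37×18.2 + 0.0208×19.3 + 0.45×12.1) = 1240/13.58 = 91.33 kJ/min.

91.330 kJ/min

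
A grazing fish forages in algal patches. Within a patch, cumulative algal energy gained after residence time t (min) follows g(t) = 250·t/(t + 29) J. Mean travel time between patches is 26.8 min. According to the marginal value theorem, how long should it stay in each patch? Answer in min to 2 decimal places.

27.88 min

By the marginal value theorem, leave when the instantaneous gain rate g'(t) equals the habitat-wide average g(t)/(T + t).
g'(t) = 250·29/(t + 29)². Setting 250·29/(t+29)² = 250t/[(t+29)(26.8+t)] gives 29(26.8+t) = t(t+29), so t² = 29×26.8 = 777.2.
t* = √777.2 = 27.88 min.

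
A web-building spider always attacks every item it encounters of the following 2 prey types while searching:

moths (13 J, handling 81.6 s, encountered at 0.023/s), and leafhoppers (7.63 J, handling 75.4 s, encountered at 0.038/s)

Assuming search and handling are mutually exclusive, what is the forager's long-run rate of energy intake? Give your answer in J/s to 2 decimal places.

0.10 J/s

Energy encountered per unit search time: 0.023×13 + 0.038×7.63 = 0.5889 J/s.
Handling time per unit search time: 0.023×81.6 + 0.038×75.4 = 4.742.
Rate = 0.5889/(1 + 4.742) = 0.1026 J/s.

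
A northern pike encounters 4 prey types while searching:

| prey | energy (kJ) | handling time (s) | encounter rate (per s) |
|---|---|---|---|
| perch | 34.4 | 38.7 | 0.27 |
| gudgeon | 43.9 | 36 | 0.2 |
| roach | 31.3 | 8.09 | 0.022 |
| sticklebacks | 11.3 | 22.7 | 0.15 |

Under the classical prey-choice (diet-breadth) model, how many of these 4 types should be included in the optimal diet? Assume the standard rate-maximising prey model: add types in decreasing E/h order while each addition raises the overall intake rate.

2

Profitabilities (E/h, kJ/s): roach 3.87, gudgeon 1.22, perch 0.889, sticklebacks 0.498. Add prey in this order while the next type's profitability exceeds the intake rate on those already taken.
Rate on top 1: 0.5846. gudgeon: 1.22 > 0.5846 → include.
Rate on top 2: 1.13. perch: 0.889 < 1.13 → exclude; stop.
Optimal diet: roach, gudgeon — 2 of 4 types.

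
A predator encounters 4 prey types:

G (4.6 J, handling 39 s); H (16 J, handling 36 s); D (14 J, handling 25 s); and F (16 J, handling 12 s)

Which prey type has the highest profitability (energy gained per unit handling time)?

In descending order of E/h:
F: 16/12 = 1.33 J/s
D: 14/25 = 0.56 J/s
H: 16/36 = 0.444 J/s
G: 4.6/39 = 0.118 J/s

F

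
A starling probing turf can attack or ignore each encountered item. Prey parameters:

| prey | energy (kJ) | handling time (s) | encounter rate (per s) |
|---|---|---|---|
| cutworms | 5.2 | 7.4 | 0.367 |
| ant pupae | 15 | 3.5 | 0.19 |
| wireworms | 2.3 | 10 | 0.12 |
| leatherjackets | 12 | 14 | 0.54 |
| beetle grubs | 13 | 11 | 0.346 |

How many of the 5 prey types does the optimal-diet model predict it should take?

1

Rank by E/h (kJ/s): ant pupae 4.29, beetle grubs 1.18, leatherjackets 0.857, cutworms 0.703, wireworms 0.23. Include each in turn until the next type's E/h falls below the running intake rate.
Rate on top 1: 1.712. beetle grubs: 1.18 < 1.712 → exclude; stop.
Optimal diet: ant pupae — 1 of 5 types.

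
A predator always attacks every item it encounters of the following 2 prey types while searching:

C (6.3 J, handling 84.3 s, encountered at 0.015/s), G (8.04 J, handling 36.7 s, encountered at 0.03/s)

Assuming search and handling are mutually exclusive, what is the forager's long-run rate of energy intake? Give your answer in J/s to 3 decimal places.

0.100 J/s

R = (0.015×6.3 + 0.03×8.04) / (1 + 0.015×84.3 + 0.03×36.7) = 0.3357/3.365 = 0.09975 J/s.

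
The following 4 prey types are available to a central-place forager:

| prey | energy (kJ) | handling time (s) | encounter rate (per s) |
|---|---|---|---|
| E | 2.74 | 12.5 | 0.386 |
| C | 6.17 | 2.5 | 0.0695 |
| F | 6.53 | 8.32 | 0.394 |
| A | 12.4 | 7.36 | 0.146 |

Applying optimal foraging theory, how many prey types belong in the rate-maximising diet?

Profitabilities (E/h, kJ/s): C 2.47, A 1.68, F 0.785, E 0.219. Add prey in this order while the next type's profitability exceeds the intake rate on those already taken.
Rate on top 1: 0.3653. A: 1.68 > 0.3653 → include.
Rate on top 2: 0.996. F: 0.785 < 0.996 → exclude; stop.
Optimal diet: C, A — 2 of 4 types.

2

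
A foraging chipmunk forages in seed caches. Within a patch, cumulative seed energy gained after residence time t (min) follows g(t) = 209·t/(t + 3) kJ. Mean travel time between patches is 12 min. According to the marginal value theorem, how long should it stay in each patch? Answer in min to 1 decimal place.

By the marginal value theorem, leave when the instantaneous gain rate g'(t) equals the habitat-wide average g(t)/(T + t).
g'(t) = 209·3/(t + 3)². Setting 209·3/(t+3)² = 209t/[(t+3)(12+t)] gives 3(12+t) = t(t+3), so t² = 3×12 = 36.
t* = √36 = 6 min.

6.0 min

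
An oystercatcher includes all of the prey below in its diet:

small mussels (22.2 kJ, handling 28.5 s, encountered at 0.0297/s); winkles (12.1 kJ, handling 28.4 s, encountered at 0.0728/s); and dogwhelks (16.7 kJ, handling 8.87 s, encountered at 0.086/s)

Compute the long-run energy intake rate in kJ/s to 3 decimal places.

0.636 kJ/s

R = Σλ_iE_i / (1 + Σλ_ih_i)
Numerator: 0.0297×22.2 + 0.0728×12.1 + 0.086×16.7 = 2.976
Denominator: 1 + 0.0297×28.5 + 0.0728×28.4 + 0.086×8.87 = 4.677
R = 2.976/4.677 = 0.6364 kJ/s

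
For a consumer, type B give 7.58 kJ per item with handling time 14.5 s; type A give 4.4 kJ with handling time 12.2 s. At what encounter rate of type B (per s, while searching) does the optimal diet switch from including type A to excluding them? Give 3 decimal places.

0.153 per s

At the threshold, the rate on type B alone equals the profitability of type A: λ·7.58/(1 + λ·14.5) = 4.4/12.2 = 0.3607.
Rearranging, λ(7.58 − 0.3607×14.5) = 0.3607, so λ = 0.3607/2.35 = 0.1534 per s.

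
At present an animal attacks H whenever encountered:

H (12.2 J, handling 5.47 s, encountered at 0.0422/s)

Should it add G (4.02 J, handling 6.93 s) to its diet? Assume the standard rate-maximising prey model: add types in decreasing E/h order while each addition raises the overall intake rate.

Current rate: (0.0422×12.2)/(1 + 0.0422×5.47) = 0.4183 J/s.
G: E/h = 4.02/6.93 = 0.5801 J/s.
0.5801 > 0.4183, so adding G raises the average — include it.

Yes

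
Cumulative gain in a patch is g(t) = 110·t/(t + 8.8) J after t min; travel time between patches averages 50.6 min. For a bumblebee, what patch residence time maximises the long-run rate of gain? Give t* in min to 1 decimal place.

21.1 min

By the marginal value theorem, leave when the instantaneous gain rate g'(t) equals the habitat-wide average g(t)/(T + t).
g'(t) = 110·8.8/(t + 8.8)². Setting 110·8.8/(t+8.8)² = 110t/[(t+8.8)(50.6+t)] gives 8.8(50.6+t) = t(t+8.8), so t² = 8.8×50.6 = 445.3.
t* = √445.3 = 21.1 min.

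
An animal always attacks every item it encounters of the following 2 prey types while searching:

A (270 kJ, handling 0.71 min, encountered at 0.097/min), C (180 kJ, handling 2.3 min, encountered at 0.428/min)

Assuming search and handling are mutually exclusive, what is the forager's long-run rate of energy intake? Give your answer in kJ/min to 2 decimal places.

R = (0.097×270 + 0.428×180) / (1 + 0.097×0.71 + 0.428×2.3) = 103.2/2.053 = 50.28 kJ/min.

50.28 kJ/min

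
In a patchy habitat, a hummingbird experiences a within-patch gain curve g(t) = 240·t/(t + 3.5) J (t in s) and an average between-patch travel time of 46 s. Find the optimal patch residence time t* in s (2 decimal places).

Maximise g(t)/(T+t): set derivative to zero → g'(t)(T+t) = g(t).
g'(t) = 240·3.5/(t + 3.5)². Setting 240·3.5/(t+3.5)² = 240t/[(t+3.5)(46+t)] gives 3.5(46+t) = t(t+3.5), so t² = 3.5×46 = 161.
t* = √161 = 12.69 s.

12.69 s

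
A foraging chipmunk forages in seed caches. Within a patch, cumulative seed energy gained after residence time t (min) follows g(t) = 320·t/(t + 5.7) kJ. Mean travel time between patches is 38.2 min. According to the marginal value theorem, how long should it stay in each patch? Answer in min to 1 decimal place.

14.8 min

Optimal t* satisfies g'(t*) = g(t*)/(T + t*).
g'(t) = 320·5.7/(t + 5.7)². Setting 320·5.7/(t+5.7)² = 320t/[(t+5.7)(38.2+t)] gives 5.7(38.2+t) = t(t+5.7), so t² = 5.7×38.2 = 217.7.
t* = √217.7 = 14.76 min.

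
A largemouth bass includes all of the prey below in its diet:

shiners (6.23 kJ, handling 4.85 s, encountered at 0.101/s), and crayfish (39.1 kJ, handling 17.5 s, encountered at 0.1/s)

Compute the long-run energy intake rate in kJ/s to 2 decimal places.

Energy encountered per unit search time: 0.101×6.23 + 0.1×39.1 = 4.539 kJ/s.
Handling time per unit search time: 0.101×4.85 + 0.1×17.5 = 2.24.
Rate = 4.539/(1 + 2.24) = 1.401 kJ/s.

1.40 kJ/s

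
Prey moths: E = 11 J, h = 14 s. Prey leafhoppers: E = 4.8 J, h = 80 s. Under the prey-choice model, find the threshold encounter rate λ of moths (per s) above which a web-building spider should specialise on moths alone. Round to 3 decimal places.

0.006 per s

At the threshold, the rate on moths alone equals the profitability of leafhoppers: λ·11/(1 + λ·14) = 4.8/80 = 0.06.
Rearranging, λ(11 − 0.06×14) = 0.06, so λ = 0.06/10.16 = 0.005906 per s.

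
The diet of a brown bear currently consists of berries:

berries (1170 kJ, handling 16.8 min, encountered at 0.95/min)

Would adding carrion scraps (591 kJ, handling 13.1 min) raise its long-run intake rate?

No

Intake rate on the current diet: R = (0.95×1170) / (1 + 0.95×16.8) = 1112/16.96 = 65.54 kJ/min.
Profitability of carrion scraps: 591/13.1 = 45.11 kJ/min.
45.11 < 65.54, so adding carrion scraps would lower the average — exclude it.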